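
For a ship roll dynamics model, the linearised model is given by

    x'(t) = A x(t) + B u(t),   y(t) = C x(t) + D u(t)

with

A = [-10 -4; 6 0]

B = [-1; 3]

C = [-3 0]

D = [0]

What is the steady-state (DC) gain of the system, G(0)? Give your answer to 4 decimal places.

1.5000

G(0) = C(-A)^{-1}B + D = -C A^{-1} B + D.
det A = 24, so A^{-1} = (1/24)·adj(A) = [[0, 1/6], [-1/4, -5/12]]
A^{-1} B = [1/2, -1]^T
C A^{-1} B = -3/2
G(0) = D - C A^{-1} B = 0 - (-3/2) = 3/2 ≈ 1.5000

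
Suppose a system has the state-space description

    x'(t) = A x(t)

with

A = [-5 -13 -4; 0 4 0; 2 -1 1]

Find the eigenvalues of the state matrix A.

det(sI - A) = s^3 - (tr A)s^2 + (M11 + M22 + M33)s - det A, where Mii is the 2×2 principal minor of A obtained by deleting row i and column i.
tr A = (-5) + 4 + 1 = 0; M11 = 4·1 - 0·(-1) = 4 - 0 = 4; M22 = (-5)·1 - (-4)·2 = -5 - (-8) = 3; M33 = (-5)·4 - (-13)·0 = -20 - 0 = -20; sum of minors = -13.
det A = (-5)·(4·1 - 0·(-1)) - (-13)·(0·1 - 0·2) + (-4)·(0·(-1) - 4·2) = (-5)·4 - (-13)·0 + (-4)·(-8) = 12.
So p(s) = det(sI - A) = s^3 - 13s - 12.
Rational-root test: any integer root divides -12. Testing small divisors, s = -1 works: p(-1) = -1 + 0 + 13 + (-12) = 0, so (s + 1) is a factor.
Dividing, p(s) = (s + 1)(s^2 - s - 12).
Factor s^2 - s - 12: two numbers with sum 1 and product -12 are 4 and -3, so s^2 - s - 12 = (s - 4)(s + 3).
Hence p(s) = (s - 4) (s + 1) (s + 3), with roots -3, -1, 4.
At least one eigenvalue has non-negative real part, so the system is not asymptotically stable.

-3, -1, 4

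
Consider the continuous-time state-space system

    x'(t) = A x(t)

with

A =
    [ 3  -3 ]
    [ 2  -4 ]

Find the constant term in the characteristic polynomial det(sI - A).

For a 2×2 matrix, det(sI - A) = s^2 - (tr A)s + det A.
tr A = -1, det A = -6.
So p(s) = s^2 + s - 6.
The constant term is -6.

-6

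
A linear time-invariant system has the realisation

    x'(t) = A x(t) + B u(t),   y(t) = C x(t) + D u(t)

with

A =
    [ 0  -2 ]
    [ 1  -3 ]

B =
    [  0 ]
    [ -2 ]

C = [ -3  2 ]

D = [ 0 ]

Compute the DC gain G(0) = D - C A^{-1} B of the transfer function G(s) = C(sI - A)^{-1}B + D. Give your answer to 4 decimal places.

-6.0000

G(0) = C(-A)^{-1}B + D = -C A^{-1} B + D.
det A = 2, so A^{-1} = (1/2)·adj(A) = [[-3/2, 1], [-1/2, 0]]
A^{-1} B = [-2, 0]^T
C A^{-1} B = 6
G(0) = D - C A^{-1} B = 0 - (6) = -6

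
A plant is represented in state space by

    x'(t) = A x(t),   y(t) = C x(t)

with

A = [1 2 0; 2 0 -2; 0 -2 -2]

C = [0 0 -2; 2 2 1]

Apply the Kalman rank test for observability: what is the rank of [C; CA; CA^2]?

3

CA = [[0, 4, 4], [6, 2, -6]]
CA^2 = [[8, -8, -16], [10, 24, 8]]
Observability matrix O = [C; CA; CA^2] = [[0, 0, -2], [2, 2, 1], [0, 4, 4], [6, 2, -6], [8, -8, -16], [10, 24, 8]]
Take the 3×3 submatrix of O formed by rows 1, 2, 3: [[0, 0, -2], [2, 2, 1], [0, 4, 4]]. Its determinant is 0·(2·4 - 1·4) - 0·(2·4 - 1·0) + (-2)·(2·4 - 2·0) = 0·4 - 0·8 + (-2)·8 = -16 ≠ 0.
So rank(O) ≥ 3; since O has 3 columns, rank(O) = 3.
rank(O) = 3 = n, so the pair (A, C) is completely observable.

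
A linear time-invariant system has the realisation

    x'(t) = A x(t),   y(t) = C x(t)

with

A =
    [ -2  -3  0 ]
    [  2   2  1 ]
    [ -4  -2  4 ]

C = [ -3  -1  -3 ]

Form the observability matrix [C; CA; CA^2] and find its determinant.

CA = [[16, 13, -13]]
CA^2 = [[46, 4, -39]]
Observability matrix O = [C; CA; CA^2] = [[-3, -1, -3], [16, 13, -13], [46, 4, -39]]
Expanding along the first row, det(O) = (-3)·(13·(-39) - (-13)·4) - (-1)·(16·(-39) - (-13)·46) + (-3)·(16·4 - 13·46) = (-3)·(-455) - (-1)·(-26) + (-3)·(-534) = 2941
Since det(O) ≠ 0, rank(O) = 3 and the system is completely observable.

2941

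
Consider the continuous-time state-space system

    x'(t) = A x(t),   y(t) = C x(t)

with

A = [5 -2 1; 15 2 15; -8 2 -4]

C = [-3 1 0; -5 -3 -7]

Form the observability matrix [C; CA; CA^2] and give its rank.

2

CA = [[0, 8, 12], [-14, -10, -22]]
CA^2 = [[24, 40, 72], [-44, -36, -76]]
Observability matrix O = [C; CA; CA^2] = [[-3, 1, 0], [-5, -3, -7], [0, 8, 12], [-14, -10, -22], [24, 40, 72], [-44, -36, -76]]
The columns c1, c2, c3 of O are linearly dependent: -c1 - 3·c2 + 2·c3 = 0 (check each entry), so rank(O) ≤ 2.
The 2×2 minor from rows 1, 2, columns 1, 2 is (-3)·(-3) - 1·(-5) = 9 - (-5) = 14 ≠ 0, so rank(O) = 2.
rank(O) = 2 < n = 3, so the pair (A, C) is not completely observable.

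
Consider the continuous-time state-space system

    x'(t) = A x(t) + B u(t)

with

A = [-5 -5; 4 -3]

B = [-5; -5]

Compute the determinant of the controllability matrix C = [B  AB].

AB = [[50], [-5]]
Controllability matrix C = [B  AB] = [[-5, 50], [-5, -5]]
det(C) = (-5)·(-5) - 50·(-5) = 25 - (-250) = 275
Since det(C) ≠ 0, rank(C) = 2 and the system is completely controllable.

275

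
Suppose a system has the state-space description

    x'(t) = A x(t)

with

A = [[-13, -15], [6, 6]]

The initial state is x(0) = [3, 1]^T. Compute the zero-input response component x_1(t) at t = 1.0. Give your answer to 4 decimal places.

-1.2669

det(sI - A) = s^2 - (tr A)s + det A, with tr A = (-13) + 6 = -7 and det A = (-13)·6 - (-15)·6 = -78 - (-90) = 12.
So p(s) = det(sI - A) = s^2 + 7s + 12.
Factor s^2 + 7s + 12: two numbers with sum -7 and product 12 are -3 and -4, so s^2 + 7s + 12 = (s + 3)(s + 4).
Hence p(s) = (s + 3) (s + 4), with roots -4, -3.
The eigenvalues -4, -3 are distinct and real, so A is diagonalisable and x(t) = e^{At} x(0) = V diag(e^{λ_i t}) V^{-1} x(0), where the columns of V are the eigenvectors.
λ = -4: A - (-4)I = [[-9, -15], [6, 10]]. Row 1 gives (-9)·v1 + (-15)·v2 = 0, so take v_1 = [-5, 3]^T.
λ = -3: A - (-3)I = [[-10, -15], [6, 9]]. Row 1 gives (-10)·v1 + (-15)·v2 = 0, so take v_2 = [-3, 2]^T.
V = [v_1 v_2] = [[-5, -3], [3, 2]] has det V = -1, so V^{-1} = adj(V)/det V = [[-2, -3], [3, 5]].
Modal coordinates z(0) = V^{-1} x(0): (-2)·3 + (-3)·1 = -9; 3·3 + 5·1 = 14; so z(0) = [-9, 14]^T.
x_1(t) = Σ_i (v_i)_1 · z_i(0) · e^{λ_i t} (row 1 of V times the modal terms).
x_1(1.0) = (-5)·(-9)·e^{-4·1.0} + (-3)·14·e^{-3·1.0} = 45·0.01831564 + (-42)·0.04978707 = -1.2669.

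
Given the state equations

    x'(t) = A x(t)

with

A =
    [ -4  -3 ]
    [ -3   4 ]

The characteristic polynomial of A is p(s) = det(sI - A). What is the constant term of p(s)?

-25

For a 2×2 matrix, det(sI - A) = s^2 - (tr A)s + det A.
tr A = 0, det A = -25.
So p(s) = s^2 - 25.
The constant term is -25.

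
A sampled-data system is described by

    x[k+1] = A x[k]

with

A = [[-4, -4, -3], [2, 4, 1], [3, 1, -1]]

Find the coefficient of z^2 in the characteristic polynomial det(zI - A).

1

Expand det(zI - A) for the 3×3 matrix.
p(z) = z^3 + z^2 - 30.
(Check: constant term = det(-A) = (-1)^3 det A = -30; coefficient of z^2 = -tr A = 1.)
The coefficient of z^2 is 1.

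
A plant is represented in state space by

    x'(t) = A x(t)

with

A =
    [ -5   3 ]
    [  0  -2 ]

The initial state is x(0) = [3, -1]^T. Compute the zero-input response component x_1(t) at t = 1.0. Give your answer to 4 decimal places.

det(sI - A) = s^2 - (tr A)s + det A, with tr A = (-5) + (-2) = -7 and det A = (-5)·(-2) - 3·0 = 10 - 0 = 10.
So p(s) = det(sI - A) = s^2 + 7s + 10.
Factor s^2 + 7s + 10: two numbers with sum -7 and product 10 are -2 and -5, so s^2 + 7s + 10 = (s + 2)(s + 5).
Hence p(s) = (s + 2) (s + 5), with roots -5, -2.
The eigenvalues -5, -2 are distinct and real, so A is diagonalisable and x(t) = e^{At} x(0) = V diag(e^{λ_i t}) V^{-1} x(0), where the columns of V are the eigenvectors.
λ = -5: A - (-5)I = [[0, 3], [0, 3]]. Row 1 gives 0·v1 + 3·v2 = 0, so take v_1 = [1, 0]^T.
λ = -2: A - (-2)I = [[-3, 3], [0, 0]]. Row 1 gives (-3)·v1 + 3·v2 = 0, so take v_2 = [1, 1]^T.
V = [v_1 v_2] = [[1, 1], [0, 1]] has det V = 1, so V^{-1} = adj(V)/det V = [[1, -1], [0, 1]].
Modal coordinates z(0) = V^{-1} x(0): 1·3 + (-1)·(-1) = 4; 0·3 + 1·(-1) = -1; so z(0) = [4, -1]^T.
x_1(t) = Σ_i (v_i)_1 · z_i(0) · e^{λ_i t} (row 1 of V times the modal terms).
x_1(1.0) = 1·4·e^{-5·1.0} + 1·(-1)·e^{-2·1.0} = 4·0.006738 + (-1)·0.135335 = -0.1084.

-0.1084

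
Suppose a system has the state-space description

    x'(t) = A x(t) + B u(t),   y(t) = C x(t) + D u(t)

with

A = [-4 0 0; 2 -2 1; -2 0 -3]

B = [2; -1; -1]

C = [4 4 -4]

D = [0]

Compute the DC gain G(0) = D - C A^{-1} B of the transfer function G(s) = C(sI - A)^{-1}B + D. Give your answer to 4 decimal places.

G(0) = C(-A)^{-1}B + D = -C A^{-1} B + D.
det A = -24, so A^{-1} = (1/-24)·adj(A) = [[-1/4, 0, 0], [-1/6, -1/2, -1/6], [1/6, 0, -1/3]]
A^{-1} B = [-1/2, 1/3, 2/3]^T
C A^{-1} B = -10/3
G(0) = D - C A^{-1} B = 0 - (-10/3) = 10/3 ≈ 3.3333

3.3333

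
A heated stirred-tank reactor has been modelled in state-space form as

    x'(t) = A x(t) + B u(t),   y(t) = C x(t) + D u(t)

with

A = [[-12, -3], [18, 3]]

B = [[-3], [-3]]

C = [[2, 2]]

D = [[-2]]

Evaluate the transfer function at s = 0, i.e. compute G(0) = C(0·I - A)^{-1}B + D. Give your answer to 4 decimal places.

G(0) = C(-A)^{-1}B + D = -C A^{-1} B + D.
det A = 18, so A^{-1} = (1/18)·adj(A) = [[1/6, 1/6], [-1, -2/3]]
A^{-1} B = [-1, 5]^T
C A^{-1} B = 8
G(0) = D - C A^{-1} B = -2 - (8) = -10

-10.0000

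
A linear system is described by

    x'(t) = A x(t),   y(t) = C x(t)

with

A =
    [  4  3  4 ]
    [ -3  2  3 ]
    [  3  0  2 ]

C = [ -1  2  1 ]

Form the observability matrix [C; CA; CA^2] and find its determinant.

-297

CA = [[-7, 1, 4]]
CA^2 = [[-19, -19, -17]]
Observability matrix O = [C; CA; CA^2] = [[-1, 2, 1], [-7, 1, 4], [-19, -19, -17]]
Expanding along the first row, det(O) = (-1)·(1·(-17) - 4·(-19)) - 2·((-7)·(-17) - 4·(-19)) + 1·((-7)·(-19) - 1·(-19)) = (-1)·59 - 2·195 + 1·152 = -297
Since det(O) ≠ 0, rank(O) = 3 and the system is completely observable.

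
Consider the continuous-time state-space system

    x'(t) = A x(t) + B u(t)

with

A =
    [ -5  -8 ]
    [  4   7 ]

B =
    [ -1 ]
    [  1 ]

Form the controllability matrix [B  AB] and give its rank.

1

AB = [[-3], [3]]
Controllability matrix C = [B  AB] = [[-1, -3], [1, 3]]
Every column of C is a scalar multiple of column 1 = [-1, 1] (multipliers 1, 3), so the columns span a one-dimensional space.
C ≠ 0, hence rank(C) = 1.
rank(C) = 1 < n = 2, so the pair (A, B) is not completely controllable.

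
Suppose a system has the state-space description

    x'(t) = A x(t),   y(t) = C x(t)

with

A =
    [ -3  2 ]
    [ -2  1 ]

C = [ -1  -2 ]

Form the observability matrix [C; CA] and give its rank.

CA = [[7, -4]]
Observability matrix O = [C; CA] = [[-1, -2], [7, -4]]
det(O) = (-1)·(-4) - (-2)·7 = 4 - (-14) = 18 ≠ 0, so rank(O) = 2.
rank(O) = 2 = n, so the pair (A, C) is completely observable.

2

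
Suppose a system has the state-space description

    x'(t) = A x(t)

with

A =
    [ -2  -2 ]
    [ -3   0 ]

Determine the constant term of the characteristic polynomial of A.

For a 2×2 matrix, det(sI - A) = s^2 - (tr A)s + det A.
tr A = -2, det A = -6.
So p(s) = s^2 + 2s - 6.
The constant term is -6.

-6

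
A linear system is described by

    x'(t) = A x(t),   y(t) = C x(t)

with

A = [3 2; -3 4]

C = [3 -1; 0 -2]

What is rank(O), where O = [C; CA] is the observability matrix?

2

CA = [[12, 2], [6, -8]]
Observability matrix O = [C; CA] = [[3, -1], [0, -2], [12, 2], [6, -8]]
Take the 2×2 submatrix of O formed by rows 1, 2: [[3, -1], [0, -2]]. Its determinant is 3·(-2) - (-1)·0 = -6 - 0 = -6 ≠ 0.
So rank(O) ≥ 2; since O has 2 columns, rank(O) = 2.
rank(O) = 2 = n, so the pair (A, C) is completely observable.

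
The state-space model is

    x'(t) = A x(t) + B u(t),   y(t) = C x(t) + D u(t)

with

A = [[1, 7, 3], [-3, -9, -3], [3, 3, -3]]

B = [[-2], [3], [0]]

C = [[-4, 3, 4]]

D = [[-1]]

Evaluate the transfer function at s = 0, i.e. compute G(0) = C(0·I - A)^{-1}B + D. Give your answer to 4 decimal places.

-1.0000

G(0) = C(-A)^{-1}B + D = -C A^{-1} B + D.
det A = -36, so A^{-1} = (1/-36)·adj(A) = [[-1, -5/6, -1/6], [1/2, 1/3, 1/6], [-1/2, -1/2, -1/3]]
A^{-1} B = [-1/2, 0, -1/2]^T
C A^{-1} B = 0
G(0) = D - C A^{-1} B = -1 - (0) = -1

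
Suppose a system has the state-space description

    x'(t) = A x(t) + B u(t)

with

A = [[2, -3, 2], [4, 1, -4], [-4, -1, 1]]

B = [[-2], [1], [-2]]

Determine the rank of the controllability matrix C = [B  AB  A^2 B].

AB = [[-11], [1], [5]]
A^2B = [[-15], [-63], [48]]
Controllability matrix C = [B  AB  A^2B] = [[-2, -11, -15], [1, 1, -63], [-2, 5, 48]]
det(C) = (-2)·(1·48 - (-63)·5) - (-11)·(1·48 - (-63)·(-2)) + (-15)·(1·5 - 1·(-2)) = (-2)·363 - (-11)·(-78) + (-15)·7 = -1689 ≠ 0, so rank(C) = 3.
rank(C) = 3 = n, so the pair (A, B) is completely controllable.

3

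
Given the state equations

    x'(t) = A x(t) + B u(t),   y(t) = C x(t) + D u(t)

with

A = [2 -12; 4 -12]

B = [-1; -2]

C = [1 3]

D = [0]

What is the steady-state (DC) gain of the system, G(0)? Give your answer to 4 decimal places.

G(0) = C(-A)^{-1}B + D = -C A^{-1} B + D.
det A = 24, so A^{-1} = (1/24)·adj(A) = [[-1/2, 1/2], [-1/6, 1/12]]
A^{-1} B = [-1/2, 0]^T
C A^{-1} B = -1/2
G(0) = D - C A^{-1} B = 0 - (-1/2) = 1/2 ≈ 0.5000

0.5000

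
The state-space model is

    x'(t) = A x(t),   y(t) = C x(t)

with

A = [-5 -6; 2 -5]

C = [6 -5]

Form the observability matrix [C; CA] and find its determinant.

-266

CA = [[-40, -11]]
Observability matrix O = [C; CA] = [[6, -5], [-40, -11]]
det(O) = 6·(-11) - (-5)·(-40) = -66 - 200 = -266
Since det(O) ≠ 0, rank(O) = 2 and the system is completely observable.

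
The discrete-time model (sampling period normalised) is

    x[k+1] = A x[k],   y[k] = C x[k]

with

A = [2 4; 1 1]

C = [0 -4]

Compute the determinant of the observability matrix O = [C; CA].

-16

CA = [[-4, -4]]
Observability matrix O = [C; CA] = [[0, -4], [-4, -4]]
det(O) = 0·(-4) - (-4)·(-4) = 0 - 16 = -16
Since det(O) ≠ 0, rank(O) = 2 and the system is completely observable.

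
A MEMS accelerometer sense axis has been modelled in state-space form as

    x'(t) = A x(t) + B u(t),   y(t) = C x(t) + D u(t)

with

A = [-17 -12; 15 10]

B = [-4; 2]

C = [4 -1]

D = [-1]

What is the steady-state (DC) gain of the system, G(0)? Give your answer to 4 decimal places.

8.0000

G(0) = C(-A)^{-1}B + D = -C A^{-1} B + D.
det A = 10, so A^{-1} = (1/10)·adj(A) = [[1, 6/5], [-3/2, -17/10]]
A^{-1} B = [-8/5, 13/5]^T
C A^{-1} B = -9
G(0) = D - C A^{-1} B = -1 - (-9) = 8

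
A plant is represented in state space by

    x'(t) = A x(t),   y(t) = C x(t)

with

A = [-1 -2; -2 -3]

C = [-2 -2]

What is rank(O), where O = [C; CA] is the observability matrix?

CA = [[6, 10]]
Observability matrix O = [C; CA] = [[-2, -2], [6, 10]]
det(O) = (-2)·10 - (-2)·6 = -20 - (-12) = -8 ≠ 0, so rank(O) = 2.
rank(O) = 2 = n, so the pair (A, C) is completely observable.

2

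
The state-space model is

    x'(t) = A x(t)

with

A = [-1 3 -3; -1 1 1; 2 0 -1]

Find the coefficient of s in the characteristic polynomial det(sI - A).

8

Expand det(sI - A) for the 3×3 matrix.
p(s) = s^3 + s^2 + 8s - 10.
(Check: constant term = det(-A) = (-1)^3 det A = -10; coefficient of s^2 = -tr A = 1.)
The coefficient of s is 8.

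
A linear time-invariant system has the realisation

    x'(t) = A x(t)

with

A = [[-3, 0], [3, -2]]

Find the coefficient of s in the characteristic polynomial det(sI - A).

For a 2×2 matrix, det(sI - A) = s^2 - (tr A)s + det A.
tr A = -5, det A = 6.
So p(s) = s^2 + 5s + 6.
The coefficient of s is 5.

5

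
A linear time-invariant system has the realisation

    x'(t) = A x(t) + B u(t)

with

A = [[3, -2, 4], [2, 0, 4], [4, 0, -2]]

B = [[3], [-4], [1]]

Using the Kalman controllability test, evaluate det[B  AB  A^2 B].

AB = [[21], [10], [10]]
A^2B = [[83], [82], [64]]
Controllability matrix C = [B  AB  A^2B] = [[3, 21, 83], [-4, 10, 82], [1, 10, 64]]
Expanding along the first row, det(C) = 3·(10·64 - 82·10) - 21·((-4)·64 - 82·1) + 83·((-4)·10 - 10·1) = 3·(-180) - 21·(-338) + 83·(-50) = 2408
Since det(C) ≠ 0, rank(C) = 3 and the system is completely controllable.

2408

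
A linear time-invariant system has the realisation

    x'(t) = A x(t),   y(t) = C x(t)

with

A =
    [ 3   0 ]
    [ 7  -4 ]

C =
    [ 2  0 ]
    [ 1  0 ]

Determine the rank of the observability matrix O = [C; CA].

1

CA = [[6, 0], [3, 0]]
Observability matrix O = [C; CA] = [[2, 0], [1, 0], [6, 0], [3, 0]]
Every row of O is a scalar multiple of row 1 = [2, 0] (multipliers 1, 1/2, 3, 3/2), so the rows span a one-dimensional space.
O ≠ 0, hence rank(O) = 1.
rank(O) = 1 < n = 2, so the pair (A, C) is not completely observable.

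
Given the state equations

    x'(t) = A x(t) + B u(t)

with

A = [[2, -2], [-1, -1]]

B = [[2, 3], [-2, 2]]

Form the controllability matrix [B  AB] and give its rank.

AB = [[8, 2], [0, -5]]
Controllability matrix C = [B  AB] = [[2, 3, 8, 2], [-2, 2, 0, -5]]
Take the 2×2 submatrix of C formed by columns 1, 2: [[2, 3], [-2, 2]]. Its determinant is 2·2 - 3·(-2) = 4 - (-6) = 10 ≠ 0.
So rank(C) ≥ 2; since C has 2 rows, rank(C) = 2.
rank(C) = 2 = n, so the pair (A, B) is completely controllable.

2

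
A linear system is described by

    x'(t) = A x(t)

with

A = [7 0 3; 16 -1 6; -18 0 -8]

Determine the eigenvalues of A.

det(sI - A) = s^3 - (tr A)s^2 + (M11 + M22 + M33)s - det A, where Mii is the 2×2 principal minor of A obtained by deleting row i and column i.
tr A = 7 + (-1) + (-8) = -2; M11 = (-1)·(-8) - 6·0 = 8 - 0 = 8; M22 = 7·(-8) - 3·(-18) = -56 - (-54) = -2; M33 = 7·(-1) - 0·16 = -7 - 0 = -7; sum of minors = -1.
det A = 7·((-1)·(-8) - 6·0) - 0·(16·(-8) - 6·(-18)) + 3·(16·0 - (-1)·(-18)) = 7·8 - 0·(-20) + 3·(-18) = 2.
So p(s) = det(sI - A) = s^3 + 2s^2 - s - 2.
Rational-root test: any integer root divides -2. Testing small divisors, s = -1 works: p(-1) = -1 + 2 + 1 + (-2) = 0, so (s + 1) is a factor.
Dividing, p(s) = (s + 1)(s^2 + s - 2).
Factor s^2 + s - 2: two numbers with sum -1 and product -2 are 1 and -2, so s^2 + s - 2 = (s - 1)(s + 2).
Hence p(s) = (s - 1) (s + 1) (s + 2), with roots -2, -1, 1.
At least one eigenvalue has non-negative real part, so the system is not asymptotically stable.

-2, -1, 1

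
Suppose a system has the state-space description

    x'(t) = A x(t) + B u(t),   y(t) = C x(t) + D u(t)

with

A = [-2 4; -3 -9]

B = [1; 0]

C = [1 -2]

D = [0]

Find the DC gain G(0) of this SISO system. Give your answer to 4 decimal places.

G(0) = C(-A)^{-1}B + D = -C A^{-1} B + D.
det A = 30, so A^{-1} = (1/30)·adj(A) = [[-3/10, -2/15], [1/10, -1/15]]
A^{-1} B = [-3/10, 1/10]^T
C A^{-1} B = -1/2
G(0) = D - C A^{-1} B = 0 - (-1/2) = 1/2 ≈ 0.5000

0.5000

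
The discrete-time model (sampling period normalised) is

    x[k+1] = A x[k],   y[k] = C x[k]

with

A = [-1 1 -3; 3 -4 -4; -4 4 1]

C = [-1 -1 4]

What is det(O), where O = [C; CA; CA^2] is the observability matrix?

CA = [[-18, 19, 11]]
CA^2 = [[31, -50, -11]]
Observability matrix O = [C; CA; CA^2] = [[-1, -1, 4], [-18, 19, 11], [31, -50, -11]]
Expanding along the first row, det(O) = (-1)·(19·(-11) - 11·(-50)) - (-1)·((-18)·(-11) - 11·31) + 4·((-18)·(-50) - 19·31) = (-1)·341 - (-1)·(-143) + 4·311 = 760
Since det(O) ≠ 0, rank(O) = 3 and the system is completely observable.

760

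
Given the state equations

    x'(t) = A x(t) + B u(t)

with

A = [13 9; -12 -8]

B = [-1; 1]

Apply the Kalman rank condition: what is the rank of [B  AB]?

1

AB = [[-4], [4]]
Controllability matrix C = [B  AB] = [[-1, -4], [1, 4]]
Every column of C is a scalar multiple of column 1 = [-1, 1] (multipliers 1, 4), so the columns span a one-dimensional space.
C ≠ 0, hence rank(C) = 1.
rank(C) = 1 < n = 2, so the pair (A, B) is not completely controllable.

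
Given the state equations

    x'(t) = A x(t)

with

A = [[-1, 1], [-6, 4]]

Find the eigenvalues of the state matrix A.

det(sI - A) = s^2 - (tr A)s + det A, with tr A = (-1) + 4 = 3 and det A = (-1)·4 - 1·(-6) = -4 - (-6) = 2.
So p(s) = det(sI - A) = s^2 - 3s + 2.
Factor s^2 - 3s + 2: two numbers with sum 3 and product 2 are 2 and 1, so s^2 - 3s + 2 = (s - 2)(s - 1).
Hence p(s) = (s - 2) (s - 1), with roots 1, 2.
At least one eigenvalue has non-negative real part, so the system is not asymptotically stable.

1, 2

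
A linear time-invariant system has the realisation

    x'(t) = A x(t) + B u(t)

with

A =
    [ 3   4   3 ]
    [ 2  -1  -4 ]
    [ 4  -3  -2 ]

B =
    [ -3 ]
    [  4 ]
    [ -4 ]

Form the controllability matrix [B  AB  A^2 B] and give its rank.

3

AB = [[-5], [6], [-16]]
A^2B = [[-39], [48], [-6]]
Controllability matrix C = [B  AB  A^2B] = [[-3, -5, -39], [4, 6, 48], [-4, -16, -6]]
det(C) = (-3)·(6·(-6) - 48·(-16)) - (-5)·(4·(-6) - 48·(-4)) + (-39)·(4·(-16) - 6·(-4)) = (-3)·732 - (-5)·168 + (-39)·(-40) = 204 ≠ 0, so rank(C) = 3.
rank(C) = 3 = n, so the pair (A, B) is completely controllable.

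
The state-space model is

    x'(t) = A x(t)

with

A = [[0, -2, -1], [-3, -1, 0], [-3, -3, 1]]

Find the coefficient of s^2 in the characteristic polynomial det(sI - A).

0

Expand det(sI - A) for the 3×3 matrix.
p(s) = s^3 - 10s + 12.
(Check: constant term = det(-A) = (-1)^3 det A = 12; coefficient of s^2 = -tr A = 0.)
The coefficient of s^2 is 0.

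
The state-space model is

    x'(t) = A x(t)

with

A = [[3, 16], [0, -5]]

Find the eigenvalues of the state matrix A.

-5, 3

det(sI - A) = s^2 - (tr A)s + det A, with tr A = 3 + (-5) = -2 and det A = 3·(-5) - 16·0 = -15 - 0 = -15.
So p(s) = det(sI - A) = s^2 + 2s - 15.
Factor s^2 + 2s - 15: two numbers with sum -2 and product -15 are 3 and -5, so s^2 + 2s - 15 = (s - 3)(s + 5).
Hence p(s) = (s - 3) (s + 5), with roots -5, 3.
At least one eigenvalue has non-negative real part, so the system is not asymptotically stable.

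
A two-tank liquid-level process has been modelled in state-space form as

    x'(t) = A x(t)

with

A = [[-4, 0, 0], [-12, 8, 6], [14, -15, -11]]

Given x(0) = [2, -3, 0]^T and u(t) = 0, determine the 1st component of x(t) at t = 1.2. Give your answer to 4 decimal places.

0.0165

det(sI - A) = s^3 - (tr A)s^2 + (M11 + M22 + M33)s - det A, where Mii is the 2×2 principal minor of A obtained by deleting row i and column i.
tr A = (-4) + 8 + (-11) = -7; M11 = 8·(-11) - 6·(-15) = -88 - (-90) = 2; M22 = (-4)·(-11) - 0·14 = 44 - 0 = 44; M33 = (-4)·8 - 0·(-12) = -32 - 0 = -32; sum of minors = 14.
det A = (-4)·(8·(-11) - 6·(-15)) - 0·((-12)·(-11) - 6·14) + 0·((-12)·(-15) - 8·14) = (-4)·2 - 0·48 + 0·68 = -8.
So p(s) = det(sI - A) = s^3 + 7s^2 + 14s + 8.
Rational-root test: any integer root divides 8. Testing small divisors, s = -1 works: p(-1) = -1 + 7 + (-14) + 8 = 0, so (s + 1) is a factor.
Dividing, p(s) = (s + 1)(s^2 + 6s + 8).
Factor s^2 + 6s + 8: two numbers with sum -6 and product 8 are -2 and -4, so s^2 + 6s + 8 = (s + 2)(s + 4).
Hence p(s) = (s + 1) (s + 2) (s + 4), with roots -4, -2, -1.
The eigenvalues -4, -2, -1 are distinct and real, so A is diagonalisable and x(t) = e^{At} x(0) = V diag(e^{λ_i t}) V^{-1} x(0), where the columns of V are the eigenvectors.
λ = -4: A - (-4)I = [[0, 0, 0], [-12, 12, 6], [14, -15, -7]]. v must be orthogonal to every row; (row 2) × (row 3) = [6, 0, 12], so take v_1 = [1, 0, 2]^T.
λ = -2: A - (-2)I = [[-2, 0, 0], [-12, 10, 6], [14, -15, -9]]. v must be orthogonal to every row; (row 1) × (row 2) = [0, 12, -20], so take v_2 = [0, -3, 5]^T.
λ = -1: A - (-1)I = [[-3, 0, 0], [-12, 9, 6], [14, -15, -10]]. v must be orthogonal to every row; (row 1) × (row 2) = [0, 18, -27], so take v_3 = [0, -2, 3]^T.
V = [v_1 v_2 v_3] = [[1, 0, 0], [0, -3, -2], [2, 5, 3]] has det V = 1, so V^{-1} = adj(V)/det V = [[1, 0, 0], [-4, 3, 2], [6, -5, -3]].
Modal coordinates z(0) = V^{-1} x(0): 1·2 + 0·(-3) + 0·0 = 2; (-4)·2 + 3·(-3) + 2·0 = -17; 6·2 + (-5)·(-3) + (-3)·0 = 27; so z(0) = [2, -17, 27]^T.
x_1(t) = Σ_i (v_i)_1 · z_i(0) · e^{λ_i t} (row 1 of V times the modal terms).
x_1(1.2) = 1·2·e^{-4·1.2} + 0·(-17)·e^{-2·1.2} + 0·27·e^{-1·1.2} = 2·0.008230 + 0·0.090718 + 0·0.301194 = 0.0165.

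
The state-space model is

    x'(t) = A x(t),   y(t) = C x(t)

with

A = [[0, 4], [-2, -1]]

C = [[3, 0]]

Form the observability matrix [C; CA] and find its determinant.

CA = [[0, 12]]
Observability matrix O = [C; CA] = [[3, 0], [0, 12]]
det(O) = 3·12 - 0·0 = 36 - 0 = 36
Since det(O) ≠ 0, rank(O) = 2 and the system is completely observable.

36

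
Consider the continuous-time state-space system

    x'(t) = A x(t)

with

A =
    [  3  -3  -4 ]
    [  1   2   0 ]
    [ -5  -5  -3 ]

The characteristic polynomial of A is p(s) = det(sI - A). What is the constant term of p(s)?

47

Expand det(sI - A) for the 3×3 matrix.
p(s) = s^3 - 2s^2 - 26s + 47.
(Check: constant term = det(-A) = (-1)^3 det A = 47; coefficient of s^2 = -tr A = -2.)
The constant term is 47.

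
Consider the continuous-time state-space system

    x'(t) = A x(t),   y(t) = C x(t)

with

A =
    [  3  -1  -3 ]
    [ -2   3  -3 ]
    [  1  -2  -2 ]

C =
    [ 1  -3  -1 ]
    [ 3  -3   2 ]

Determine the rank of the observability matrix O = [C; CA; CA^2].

3

CA = [[8, -8, 8], [17, -16, -4]]
CA^2 = [[48, -48, -16], [79, -57, 5]]
Observability matrix O = [C; CA; CA^2] = [[1, -3, -1], [3, -3, 2], [8, -8, 8], [17, -16, -4], [48, -48, -16], [79, -57, 5]]
Take the 3×3 submatrix of O formed by rows 1, 2, 3: [[1, -3, -1], [3, -3, 2], [8, -8, 8]]. Its determinant is 1·((-3)·8 - 2·(-8)) - (-3)·(3·8 - 2·8) + (-1)·(3·(-8) - (-3)·8) = 1·(-8) - (-3)·8 + (-1)·0 = 16 ≠ 0.
So rank(O) ≥ 3; since O has 3 columns, rank(O) = 3.
rank(O) = 3 = n, so the pair (A, C) is completely observable.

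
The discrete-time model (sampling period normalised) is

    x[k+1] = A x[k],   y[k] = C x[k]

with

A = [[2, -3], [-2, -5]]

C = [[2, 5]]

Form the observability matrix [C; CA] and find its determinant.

CA = [[-6, -31]]
Observability matrix O = [C; CA] = [[2, 5], [-6, -31]]
det(O) = 2·(-31) - 5·(-6) = -62 - (-30) = -32
Since det(O) ≠ 0, rank(O) = 2 and the system is completely observable.

-32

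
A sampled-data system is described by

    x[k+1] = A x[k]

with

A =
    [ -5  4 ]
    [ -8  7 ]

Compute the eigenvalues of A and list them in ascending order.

det(zI - A) = z^2 - (tr A)z + det A, with tr A = (-5) + 7 = 2 and det A = (-5)·7 - 4·(-8) = -35 - (-32) = -3.
So p(z) = det(zI - A) = z^2 - 2z - 3.
Factor z^2 - 2z - 3: two numbers with sum 2 and product -3 are 3 and -1, so z^2 - 2z - 3 = (z - 3)(z + 1).
Hence p(z) = (z - 3) (z + 1), with roots -1, 3.

-1, 3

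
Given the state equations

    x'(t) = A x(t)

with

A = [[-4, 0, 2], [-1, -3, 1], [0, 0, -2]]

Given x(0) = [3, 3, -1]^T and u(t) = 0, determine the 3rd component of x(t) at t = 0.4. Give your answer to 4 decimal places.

-0.4493

det(sI - A) = s^3 - (tr A)s^2 + (M11 + M22 + M33)s - det A, where Mii is the 2×2 principal minor of A obtained by deleting row i and column i.
tr A = (-4) + (-3) + (-2) = -9; M11 = (-3)·(-2) - 1·0 = 6 - 0 = 6; M22 = (-4)·(-2) - 2·0 = 8 - 0 = 8; M33 = (-4)·(-3) - 0·(-1) = 12 - 0 = 12; sum of minors = 26.
det A = (-4)·((-3)·(-2) - 1·0) - 0·((-1)·(-2) - 1·0) + 2·((-1)·0 - (-3)·0) = (-4)·6 - 0·2 + 2·0 = -24.
So p(s) = det(sI - A) = s^3 + 9s^2 + 26s + 24.
Rational-root test: any integer root divides 24. Testing small divisors, s = -2 works: p(-2) = -8 + 36 + (-52) + 24 = 0, so (s + 2) is a factor.
Dividing, p(s) = (s + 2)(s^2 + 7s + 12).
Factor s^2 + 7s + 12: two numbers with sum -7 and product 12 are -3 and -4, so s^2 + 7s + 12 = (s + 3)(s + 4).
Hence p(s) = (s + 2) (s + 3) (s + 4), with roots -4, -3, -2.
The eigenvalues -4, -3, -2 are distinct and real, so A is diagonalisable and x(t) = e^{At} x(0) = V diag(e^{λ_i t}) V^{-1} x(0), where the columns of V are the eigenvectors.
λ = -4: A - (-4)I = [[0, 0, 2], [-1, 1, 1], [0, 0, 2]]. v must be orthogonal to every row; (row 1) × (row 2) = [-2, -2, 0], so take v_1 = [1, 1, 0]^T.
λ = -3: A - (-3)I = [[-1, 0, 2], [-1, 0, 1], [0, 0, 1]]. v must be orthogonal to every row; (row 1) × (row 2) = [0, -1, 0], so take v_2 = [0, 1, 0]^T.
λ = -2: A - (-2)I = [[-2, 0, 2], [-1, -1, 1], [0, 0, 0]]. v must be orthogonal to every row; (row 1) × (row 2) = [2, 0, 2], so take v_3 = [1, 0, 1]^T.
V = [v_1 v_2 v_3] = [[1, 0, 1], [1, 1, 0], [0, 0, 1]] has det V = 1, so V^{-1} = adj(V)/det V = [[1, 0, -1], [-1, 1, 1], [0, 0, 1]].
Modal coordinates z(0) = V^{-1} x(0): 1·3 + 0·3 + (-1)·(-1) = 4; (-1)·3 + 1·3 + 1·(-1) = -1; 0·3 + 0·3 + 1·(-1) = -1; so z(0) = [4, -1, -1]^T.
x_3(t) = Σ_i (v_i)_3 · z_i(0) · e^{λ_i t} (row 3 of V times the modal terms).
x_3(0.4) = 0·4·e^{-4·0.4} + 0·(-1)·e^{-3·0.4} + 1·(-1)·e^{-2·0.4} = 0·0.201897 + 0·0.301194 + (-1)·0.449329 = -0.4493.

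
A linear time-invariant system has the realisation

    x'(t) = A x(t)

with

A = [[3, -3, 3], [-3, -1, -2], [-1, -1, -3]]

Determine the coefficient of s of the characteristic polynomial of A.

-17

Expand det(sI - A) for the 3×3 matrix.
p(s) = s^3 + s^2 - 17s - 30.
(Check: constant term = det(-A) = (-1)^3 det A = -30; coefficient of s^2 = -tr A = 1.)
The coefficient of s is -17.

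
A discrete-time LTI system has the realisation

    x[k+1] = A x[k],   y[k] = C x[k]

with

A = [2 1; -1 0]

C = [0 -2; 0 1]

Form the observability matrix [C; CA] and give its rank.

CA = [[2, 0], [-1, 0]]
Observability matrix O = [C; CA] = [[0, -2], [0, 1], [2, 0], [-1, 0]]
Take the 2×2 submatrix of O formed by rows 1, 3: [[0, -2], [2, 0]]. Its determinant is 0·0 - (-2)·2 = 0 - (-4) = 4 ≠ 0.
So rank(O) ≥ 2; since O has 2 columns, rank(O) = 2.
rank(O) = 2 = n, so the pair (A, C) is completely observable.

2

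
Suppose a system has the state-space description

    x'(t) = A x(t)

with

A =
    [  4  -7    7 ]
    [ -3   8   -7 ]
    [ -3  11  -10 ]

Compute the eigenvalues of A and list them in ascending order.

-3, 1, 4

det(sI - A) = s^3 - (tr A)s^2 + (M11 + M22 + M33)s - det A, where Mii is the 2×2 principal minor of A obtained by deleting row i and column i.
tr A = 4 + 8 + (-10) = 2; M11 = 8·(-10) - (-7)·11 = -80 - (-77) = -3; M22 = 4·(-10) - 7·(-3) = -40 - (-21) = -19; M33 = 4·8 - (-7)·(-3) = 32 - 21 = 11; sum of minors = -11.
det A = 4·(8·(-10) - (-7)·11) - (-7)·((-3)·(-10) - (-7)·(-3)) + 7·((-3)·11 - 8·(-3)) = 4·(-3) - (-7)·9 + 7·(-9) = -12.
So p(s) = det(sI - A) = s^3 - 2s^2 - 11s + 12.
Rational-root test: any integer root divides 12. Testing small divisors, s = 1 works: p(1) = 1 + (-2) + (-11) + 12 = 0, so (s - 1) is a factor.
Dividing, p(s) = (s - 1)(s^2 - s - 12).
Factor s^2 - s - 12: two numbers with sum 1 and product -12 are 4 and -3, so s^2 - s - 12 = (s - 4)(s + 3).
Hence p(s) = (s - 4) (s - 1) (s + 3), with roots -3, 1, 4.
At least one eigenvalue has non-negative real part, so the system is not asymptotically stable.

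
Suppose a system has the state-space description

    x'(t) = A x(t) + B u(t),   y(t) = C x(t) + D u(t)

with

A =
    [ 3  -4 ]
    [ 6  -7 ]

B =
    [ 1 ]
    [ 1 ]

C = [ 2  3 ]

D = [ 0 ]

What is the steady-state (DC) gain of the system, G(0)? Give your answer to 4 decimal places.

G(0) = C(-A)^{-1}B + D = -C A^{-1} B + D.
det A = 3, so A^{-1} = (1/3)·adj(A) = [[-7/3, 4/3], [-2, 1]]
A^{-1} B = [-1, -1]^T
C A^{-1} B = -5
G(0) = D - C A^{-1} B = 0 - (-5) = 5

5.0000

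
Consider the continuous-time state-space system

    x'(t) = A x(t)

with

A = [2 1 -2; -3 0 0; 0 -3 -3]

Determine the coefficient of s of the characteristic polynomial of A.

-3

Expand det(sI - A) for the 3×3 matrix.
p(s) = s^3 + s^2 - 3s + 27.
(Check: constant term = det(-A) = (-1)^3 det A = 27; coefficient of s^2 = -tr A = 1.)
The coefficient of s is -3.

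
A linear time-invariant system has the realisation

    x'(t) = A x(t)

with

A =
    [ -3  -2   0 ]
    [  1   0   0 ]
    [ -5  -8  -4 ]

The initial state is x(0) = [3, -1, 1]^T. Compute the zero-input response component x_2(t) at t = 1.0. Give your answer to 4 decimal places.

det(sI - A) = s^3 - (tr A)s^2 + (M11 + M22 + M33)s - det A, where Mii is the 2×2 principal minor of A obtained by deleting row i and column i.
tr A = (-3) + 0 + (-4) = -7; M11 = 0·(-4) - 0·(-8) = 0 - 0 = 0; M22 = (-3)·(-4) - 0·(-5) = 12 - 0 = 12; M33 = (-3)·0 - (-2)·1 = 0 - (-2) = 2; sum of minors = 14.
det A = (-3)·(0·(-4) - 0·(-8)) - (-2)·(1·(-4) - 0·(-5)) + 0·(1·(-8) - 0·(-5)) = (-3)·0 - (-2)·(-4) + 0·(-8) = -8.
So p(s) = det(sI - A) = s^3 + 7s^2 + 14s + 8.
Rational-root test: any integer root divides 8. Testing small divisors, s = -1 works: p(-1) = -1 + 7 + (-14) + 8 = 0, so (s + 1) is a factor.
Dividing, p(s) = (s + 1)(s^2 + 6s + 8).
Factor s^2 + 6s + 8: two numbers with sum -6 and product 8 are -2 and -4, so s^2 + 6s + 8 = (s + 2)(s + 4).
Hence p(s) = (s + 1) (s + 2) (s + 4), with roots -4, -2, -1.
The eigenvalues -4, -2, -1 are distinct and real, so A is diagonalisable and x(t) = e^{At} x(0) = V diag(e^{λ_i t}) V^{-1} x(0), where the columns of V are the eigenvectors.
λ = -4: A - (-4)I = [[1, -2, 0], [1, 4, 0], [-5, -8, 0]]. v must be orthogonal to every row; (row 1) × (row 2) = [0, 0, 6], so take v_1 = [0, 0, 1]^T.
λ = -2: A - (-2)I = [[-1, -2, 0], [1, 2, 0], [-5, -8, -2]]. v must be orthogonal to every row; (row 1) × (row 3) = [4, -2, -2], so take v_2 = [-2, 1, 1]^T.
λ = -1: A - (-1)I = [[-2, -2, 0], [1, 1, 0], [-5, -8, -3]]. v must be orthogonal to every row; (row 1) × (row 3) = [6, -6, 6], so take v_3 = [-1, 1, -1]^T.
V = [v_1 v_2 v_3] = [[0, -2, -1], [0, 1, 1], [1, 1, -1]] has det V = -1, so V^{-1} = adj(V)/det V = [[2, 3, 1], [-1, -1, 0], [1, 2, 0]].
Modal coordinates z(0) = V^{-1} x(0): 2·3 + 3·(-1) + 1·1 = 4; (-1)·3 + (-1)·(-1) + 0·1 = -2; 1·3 + 2·(-1) + 0·1 = 1; so z(0) = [4, -2, 1]^T.
x_2(t) = Σ_i (v_i)_2 · z_i(0) · e^{λ_i t} (row 2 of V times the modal terms).
x_2(1.0) = 0·4·e^{-4·1.0} + 1·(-2)·e^{-2·1.0} + 1·1·e^{-1·1.0} = 0·0.018316 + (-2)·0.135335 + 1·0.367879 = 0.0972.

0.0972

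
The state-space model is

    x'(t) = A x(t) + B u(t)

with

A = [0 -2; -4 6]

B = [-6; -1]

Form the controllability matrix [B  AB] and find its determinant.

AB = [[2], [18]]
Controllability matrix C = [B  AB] = [[-6, 2], [-1, 18]]
det(C) = (-6)·18 - 2·(-1) = -108 - (-2) = -106
Since det(C) ≠ 0, rank(C) = 2 and the system is completely controllable.

-106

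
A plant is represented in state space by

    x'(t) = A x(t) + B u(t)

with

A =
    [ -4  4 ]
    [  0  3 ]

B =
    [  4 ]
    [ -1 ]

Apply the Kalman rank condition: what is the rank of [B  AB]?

AB = [[-20], [-3]]
Controllability matrix C = [B  AB] = [[4, -20], [-1, -3]]
det(C) = 4·(-3) - (-20)·(-1) = -12 - 20 = -32 ≠ 0, so rank(C) = 2.
rank(C) = 2 = n, so the pair (A, B) is completely controllable.

2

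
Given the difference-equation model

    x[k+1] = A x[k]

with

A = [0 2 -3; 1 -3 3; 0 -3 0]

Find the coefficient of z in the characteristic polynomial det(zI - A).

Expand det(zI - A) for the 3×3 matrix.
p(z) = z^3 + 3z^2 + 7z - 9.
(Check: constant term = det(-A) = (-1)^3 det A = -9; coefficient of z^2 = -tr A = 3.)
The coefficient of z is 7.

7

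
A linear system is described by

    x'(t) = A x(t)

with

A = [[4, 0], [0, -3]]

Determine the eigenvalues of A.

-3, 4

det(sI - A) = s^2 - (tr A)s + det A, with tr A = 4 + (-3) = 1 and det A = 4·(-3) - 0·0 = -12 - 0 = -12.
So p(s) = det(sI - A) = s^2 - s - 12.
Factor s^2 - s - 12: two numbers with sum 1 and product -12 are 4 and -3, so s^2 - s - 12 = (s - 4)(s + 3).
Hence p(s) = (s - 4) (s + 3), with roots -3, 4.
At least one eigenvalue has non-negative real part, so the system is not asymptotically stable.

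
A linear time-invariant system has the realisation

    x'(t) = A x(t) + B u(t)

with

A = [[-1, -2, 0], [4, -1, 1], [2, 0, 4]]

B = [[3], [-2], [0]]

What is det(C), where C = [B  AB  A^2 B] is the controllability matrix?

1564

AB = [[1], [14], [6]]
A^2B = [[-29], [-4], [26]]
Controllability matrix C = [B  AB  A^2B] = [[3, 1, -29], [-2, 14, -4], [0, 6, 26]]
Expanding along the first row, det(C) = 3·(14·26 - (-4)·6) - 1·((-2)·26 - (-4)·0) + (-29)·((-2)·6 - 14·0) = 3·388 - 1·(-52) + (-29)·(-12) = 1564
Since det(C) ≠ 0, rank(C) = 3 and the system is completely controllable.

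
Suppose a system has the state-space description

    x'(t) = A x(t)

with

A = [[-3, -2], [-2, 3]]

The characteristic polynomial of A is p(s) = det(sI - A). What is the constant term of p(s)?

For a 2×2 matrix, det(sI - A) = s^2 - (tr A)s + det A.
tr A = 0, det A = -13.
So p(s) = s^2 - 13.
The constant term is -13.

-13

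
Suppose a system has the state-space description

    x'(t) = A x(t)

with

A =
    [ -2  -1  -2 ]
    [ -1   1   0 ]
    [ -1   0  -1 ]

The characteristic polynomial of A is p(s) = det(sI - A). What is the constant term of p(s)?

-1

Expand det(sI - A) for the 3×3 matrix.
p(s) = s^3 + 2s^2 - 4s - 1.
(Check: constant term = det(-A) = (-1)^3 det A = -1; coefficient of s^2 = -tr A = 2.)
The constant term is -1.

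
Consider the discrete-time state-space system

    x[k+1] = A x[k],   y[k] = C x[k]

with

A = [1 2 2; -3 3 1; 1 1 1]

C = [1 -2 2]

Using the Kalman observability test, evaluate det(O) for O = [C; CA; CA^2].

512

CA = [[9, -2, 2]]
CA^2 = [[17, 14, 18]]
Observability matrix O = [C; CA; CA^2] = [[1, -2, 2], [9, -2, 2], [17, 14, 18]]
Expanding along the first row, det(O) = 1·((-2)·18 - 2·14) - (-2)·(9·18 - 2·17) + 2·(9·14 - (-2)·17) = 1·(-64) - (-2)·128 + 2·160 = 512
Since det(O) ≠ 0, rank(O) = 3 and the system is completely observable.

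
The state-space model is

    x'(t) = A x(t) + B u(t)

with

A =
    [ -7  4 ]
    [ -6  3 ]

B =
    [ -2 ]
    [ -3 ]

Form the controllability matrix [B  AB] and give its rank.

1

AB = [[2], [3]]
Controllability matrix C = [B  AB] = [[-2, 2], [-3, 3]]
Every column of C is a scalar multiple of column 1 = [-2, -3] (multipliers 1, -1), so the columns span a one-dimensional space.
C ≠ 0, hence rank(C) = 1.
rank(C) = 1 < n = 2, so the pair (A, B) is not completely controllable.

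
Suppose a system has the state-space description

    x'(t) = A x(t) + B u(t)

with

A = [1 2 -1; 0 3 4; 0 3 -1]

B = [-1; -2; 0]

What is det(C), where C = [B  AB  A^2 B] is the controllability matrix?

168

AB = [[-5], [-6], [-6]]
A^2B = [[-11], [-42], [-12]]
Controllability matrix C = [B  AB  A^2B] = [[-1, -5, -11], [-2, -6, -42], [0, -6, -12]]
Expanding along the first row, det(C) = (-1)·((-6)·(-12) - (-42)·(-6)) - (-5)·((-2)·(-12) - (-42)·0) + (-11)·((-2)·(-6) - (-6)·0) = (-1)·(-180) - (-5)·24 + (-11)·12 = 168
Since det(C) ≠ 0, rank(C) = 3 and the system is completely controllable.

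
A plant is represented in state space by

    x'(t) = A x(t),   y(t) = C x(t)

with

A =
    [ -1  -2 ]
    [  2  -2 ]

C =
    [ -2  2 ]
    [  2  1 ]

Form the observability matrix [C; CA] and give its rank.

CA = [[6, 0], [0, -6]]
Observability matrix O = [C; CA] = [[-2, 2], [2, 1], [6, 0], [0, -6]]
Take the 2×2 submatrix of O formed by rows 1, 2: [[-2, 2], [2, 1]]. Its determinant is (-2)·1 - 2·2 = -2 - 4 = -6 ≠ 0.
So rank(O) ≥ 2; since O has 2 columns, rank(O) = 2.
rank(O) = 2 = n, so the pair (A, C) is completely observable.

2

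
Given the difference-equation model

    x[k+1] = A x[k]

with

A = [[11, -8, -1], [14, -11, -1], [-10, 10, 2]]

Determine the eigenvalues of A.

det(zI - A) = z^3 - (tr A)z^2 + (M11 + M22 + M33)z - det A, where Mii is the 2×2 principal minor of A obtained by deleting row i and column i.
tr A = 11 + (-11) + 2 = 2; M11 = (-11)·2 - (-1)·10 = -22 - (-10) = -12; M22 = 11·2 - (-1)·(-10) = 22 - 10 = 12; M33 = 11·(-11) - (-8)·14 = -121 - (-112) = -9; sum of minors = -9.
det A = 11·((-11)·2 - (-1)·10) - (-8)·(14·2 - (-1)·(-10)) + (-1)·(14·10 - (-11)·(-10)) = 11·(-12) - (-8)·18 + (-1)·30 = -18.
So p(z) = det(zI - A) = z^3 - 2z^2 - 9z + 18.
Rational-root test: any integer root divides 18. Testing small divisors, z = 2 works: p(2) = 8 + (-8) + (-18) + 18 = 0, so (z - 2) is a factor.
Dividing, p(z) = (z - 2)(z^2 - 9).
Factor z^2 - 9: two numbers with sum 0 and product -9 are 3 and -3, so z^2 - 9 = (z - 3)(z + 3).
Hence p(z) = (z - 3) (z - 2) (z + 3), with roots -3, 2, 3.

-3, 2, 3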